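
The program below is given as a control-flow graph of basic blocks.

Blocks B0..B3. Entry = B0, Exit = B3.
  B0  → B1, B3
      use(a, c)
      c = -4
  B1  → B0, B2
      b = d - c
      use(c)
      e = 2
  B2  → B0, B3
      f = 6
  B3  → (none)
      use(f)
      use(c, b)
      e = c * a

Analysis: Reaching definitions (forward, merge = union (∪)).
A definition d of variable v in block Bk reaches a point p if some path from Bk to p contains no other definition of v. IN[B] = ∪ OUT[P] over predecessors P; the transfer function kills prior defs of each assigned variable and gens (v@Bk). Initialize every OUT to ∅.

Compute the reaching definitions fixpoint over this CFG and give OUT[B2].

Fixpoint table:
  B0:  IN={b@B1, c@B0, e@B1, f@B2}  OUT={b@B1, c@B0, e@B1, f@B2}
  B1:  IN={b@B1, c@B0, e@B1, f@B2}  OUT={b@B1, c@B0, e@B1, f@B2}
  B2:  IN={b@B1, c@B0, e@B1, f@B2}  OUT={b@B1, c@B0, e@B1, f@B2}
  B3:  IN={b@B1, c@B0, e@B1, f@B2}  OUT={b@B1, c@B0, e@B3, f@B2}

Merge at B2: IN[B2] = OUT[B1] = {b@B1, c@B0, e@B1, f@B2}
Applying B2's transfer function to that IN value gives OUT[B2] (row B2 above).

Answer: {b@B1, c@B0, e@B1, f@B2}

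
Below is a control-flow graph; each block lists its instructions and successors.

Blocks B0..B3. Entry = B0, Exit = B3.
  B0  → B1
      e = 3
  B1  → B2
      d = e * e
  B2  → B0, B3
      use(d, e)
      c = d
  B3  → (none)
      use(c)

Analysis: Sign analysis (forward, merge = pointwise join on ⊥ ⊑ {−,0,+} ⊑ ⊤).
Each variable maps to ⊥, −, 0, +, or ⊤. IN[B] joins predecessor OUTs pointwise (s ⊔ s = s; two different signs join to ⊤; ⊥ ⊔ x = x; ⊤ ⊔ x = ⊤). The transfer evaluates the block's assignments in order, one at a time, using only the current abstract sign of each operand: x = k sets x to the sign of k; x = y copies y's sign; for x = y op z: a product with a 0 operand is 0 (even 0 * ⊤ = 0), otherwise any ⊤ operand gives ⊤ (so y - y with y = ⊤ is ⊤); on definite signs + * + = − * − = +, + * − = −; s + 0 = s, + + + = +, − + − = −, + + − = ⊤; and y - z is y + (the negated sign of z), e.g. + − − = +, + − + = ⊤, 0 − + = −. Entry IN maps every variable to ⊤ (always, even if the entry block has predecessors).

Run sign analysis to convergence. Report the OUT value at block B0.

Answer: {a: ⊤, b: ⊤, c: ⊤, d: ⊤, e: +, f: ⊤}

Derivation:
Converged values:
  B0:   IN=(all ⊤)   OUT={e:+; rest ⊤}
  B1:   IN={e:+; rest ⊤}   OUT={d:+, e:+; rest ⊤}
  B2:   IN={d:+, e:+; rest ⊤}   OUT={c:+, d:+, e:+; rest ⊤}
  B3:   IN={c:+, d:+, e:+; rest ⊤}   OUT={c:+, d:+, e:+; rest ⊤}

Merge at B0 (entry node, so the boundary value (all ⊤) is joined with the incoming edge(s)): IN[B0] = (all ⊤) ⊔ OUT[B2] = {a: ⊤, b: ⊤, c: ⊤, d: ⊤, e: ⊤, f: ⊤}
Applying B0's transfer function to that IN value gives OUT[B0] (row B0 above).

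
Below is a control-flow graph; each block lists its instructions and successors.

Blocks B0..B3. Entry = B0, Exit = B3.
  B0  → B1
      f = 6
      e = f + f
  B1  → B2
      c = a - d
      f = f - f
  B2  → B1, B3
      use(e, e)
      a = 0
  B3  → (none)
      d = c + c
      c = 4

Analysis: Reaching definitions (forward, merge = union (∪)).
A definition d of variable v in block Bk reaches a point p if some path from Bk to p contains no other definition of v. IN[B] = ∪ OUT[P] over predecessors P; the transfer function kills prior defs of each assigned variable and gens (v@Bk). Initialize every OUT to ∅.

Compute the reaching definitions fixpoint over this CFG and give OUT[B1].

Converged values:
  B0:   IN={}   OUT={e@B0, f@B0}
  B1:   IN={a@B2, c@B1, e@B0, f@B0, f@B1}   OUT={a@B2, c@B1, e@B0, f@B1}
  B2:   IN={a@B2, c@B1, e@B0, f@B1}   OUT={a@B2, c@B1, e@B0, f@B1}
  B3:   IN={a@B2, c@B1, e@B0, f@B1}   OUT={a@B2, c@B3, d@B3, e@B0, f@B1}

Merge at B1: IN[B1] = OUT[B0] ⊔ OUT[B2] = {a@B2, c@B1, e@B0, f@B0, f@B1}
Applying B1's transfer function to that IN value gives OUT[B1] (row B1 above).

Answer: {a@B2, c@B1, e@B0, f@B1}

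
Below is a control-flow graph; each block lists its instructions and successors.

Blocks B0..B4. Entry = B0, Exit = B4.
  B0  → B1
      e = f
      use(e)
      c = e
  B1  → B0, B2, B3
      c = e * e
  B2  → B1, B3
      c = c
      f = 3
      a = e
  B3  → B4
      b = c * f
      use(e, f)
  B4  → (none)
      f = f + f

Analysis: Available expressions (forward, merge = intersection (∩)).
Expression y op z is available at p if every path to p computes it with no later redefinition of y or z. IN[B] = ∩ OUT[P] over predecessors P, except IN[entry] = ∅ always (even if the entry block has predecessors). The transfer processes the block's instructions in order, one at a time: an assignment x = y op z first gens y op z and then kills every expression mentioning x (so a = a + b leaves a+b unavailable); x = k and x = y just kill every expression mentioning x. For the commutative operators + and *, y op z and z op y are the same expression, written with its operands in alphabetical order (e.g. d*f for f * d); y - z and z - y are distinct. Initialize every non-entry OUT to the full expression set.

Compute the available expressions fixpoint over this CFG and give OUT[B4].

Answer: {e*e}

Working:
Converged values:
  B0:  IN={}  OUT={}
  B1:  IN={}  OUT={e*e}
  B2:  IN={e*e}  OUT={e*e}
  B3:  IN={e*e}  OUT={c*f, e*e}
  B4:  IN={c*f, e*e}  OUT={e*e}

Merge at B4: IN[B4] = OUT[B3] = {c*f, e*e}
Applying B4's transfer function to that IN value gives OUT[B4] (row B4 above).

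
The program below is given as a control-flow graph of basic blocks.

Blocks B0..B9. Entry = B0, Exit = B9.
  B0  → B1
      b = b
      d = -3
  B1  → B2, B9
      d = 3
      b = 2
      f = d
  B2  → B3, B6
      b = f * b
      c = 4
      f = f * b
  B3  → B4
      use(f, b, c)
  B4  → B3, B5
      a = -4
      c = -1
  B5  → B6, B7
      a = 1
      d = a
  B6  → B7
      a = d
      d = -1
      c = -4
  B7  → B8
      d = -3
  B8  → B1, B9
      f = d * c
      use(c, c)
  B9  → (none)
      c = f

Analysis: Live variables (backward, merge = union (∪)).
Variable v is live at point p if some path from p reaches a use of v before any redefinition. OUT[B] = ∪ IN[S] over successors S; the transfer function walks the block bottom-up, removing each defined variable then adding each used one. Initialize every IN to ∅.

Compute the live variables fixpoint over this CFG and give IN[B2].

Converged values:
  B0: | IN={b} | OUT={}
  B1: | IN={} | OUT={b, d, f}
  B2: | IN={b, d, f} | OUT={b, c, d, f}
  B3: | IN={b, c, f} | OUT={b, f}
  B4: | IN={b, f} | OUT={b, c, f}
  B5: | IN={c} | OUT={c, d}
  B6: | IN={d} | OUT={c}
  B7: | IN={c} | OUT={c, d}
  B8: | IN={c, d} | OUT={f}
  B9: | IN={f} | OUT={}

Merge at B2: OUT[B2] = IN[B3] ⊔ IN[B6] = {b, c, d, f}
Applying B2's transfer function to that OUT value gives IN[B2] (row B2 above).

Answer: {b, d, f}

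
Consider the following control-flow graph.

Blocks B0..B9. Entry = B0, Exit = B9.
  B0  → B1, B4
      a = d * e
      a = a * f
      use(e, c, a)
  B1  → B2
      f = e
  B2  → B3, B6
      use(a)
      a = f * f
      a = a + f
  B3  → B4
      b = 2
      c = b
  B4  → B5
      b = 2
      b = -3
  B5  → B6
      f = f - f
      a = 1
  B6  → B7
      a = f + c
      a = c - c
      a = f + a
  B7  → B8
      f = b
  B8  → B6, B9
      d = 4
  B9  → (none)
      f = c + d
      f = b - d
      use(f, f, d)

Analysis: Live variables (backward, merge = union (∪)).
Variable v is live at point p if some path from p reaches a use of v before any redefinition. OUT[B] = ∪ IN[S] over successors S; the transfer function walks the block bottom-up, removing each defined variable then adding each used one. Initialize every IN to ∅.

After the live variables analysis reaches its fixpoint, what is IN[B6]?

Answer: {b, c, f}

Trace:
Converged values:
  B0:  IN={b, c, d, e, f}  OUT={a, b, c, e, f}
  B1:  IN={a, b, c, e}  OUT={a, b, c, f}
  B2:  IN={a, b, c, f}  OUT={b, c, f}
  B3:  IN={f}  OUT={c, f}
  B4:  IN={c, f}  OUT={b, c, f}
  B5:  IN={b, c, f}  OUT={b, c, f}
  B6:  IN={b, c, f}  OUT={b, c}
  B7:  IN={b, c}  OUT={b, c, f}
  B8:  IN={b, c, f}  OUT={b, c, d, f}
  B9:  IN={b, c, d}  OUT={}

Merge at B6: OUT[B6] = IN[B7] = {b, c}
Applying B6's transfer function to that OUT value gives IN[B6] (row B6 above).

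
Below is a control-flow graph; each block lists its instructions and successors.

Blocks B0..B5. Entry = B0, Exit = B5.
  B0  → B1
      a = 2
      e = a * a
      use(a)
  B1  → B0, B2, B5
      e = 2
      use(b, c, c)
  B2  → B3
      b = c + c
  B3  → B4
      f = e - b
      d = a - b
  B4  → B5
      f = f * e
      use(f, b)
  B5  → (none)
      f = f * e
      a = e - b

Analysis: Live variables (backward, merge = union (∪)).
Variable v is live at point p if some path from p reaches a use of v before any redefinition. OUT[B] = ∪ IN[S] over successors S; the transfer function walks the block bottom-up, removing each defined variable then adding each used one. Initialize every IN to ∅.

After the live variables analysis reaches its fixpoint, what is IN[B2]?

Fixpoint table:
  B0:  IN={b, c, f}  OUT={a, b, c, f}
  B1:  IN={a, b, c, f}  OUT={a, b, c, e, f}
  B2:  IN={a, c, e}  OUT={a, b, e}
  B3:  IN={a, b, e}  OUT={b, e, f}
  B4:  IN={b, e, f}  OUT={b, e, f}
  B5:  IN={b, e, f}  OUT={}

Merge at B2: OUT[B2] = IN[B3] = {a, b, e}
Applying B2's transfer function to that OUT value gives IN[B2] (row B2 above).

Answer: {a, c, e}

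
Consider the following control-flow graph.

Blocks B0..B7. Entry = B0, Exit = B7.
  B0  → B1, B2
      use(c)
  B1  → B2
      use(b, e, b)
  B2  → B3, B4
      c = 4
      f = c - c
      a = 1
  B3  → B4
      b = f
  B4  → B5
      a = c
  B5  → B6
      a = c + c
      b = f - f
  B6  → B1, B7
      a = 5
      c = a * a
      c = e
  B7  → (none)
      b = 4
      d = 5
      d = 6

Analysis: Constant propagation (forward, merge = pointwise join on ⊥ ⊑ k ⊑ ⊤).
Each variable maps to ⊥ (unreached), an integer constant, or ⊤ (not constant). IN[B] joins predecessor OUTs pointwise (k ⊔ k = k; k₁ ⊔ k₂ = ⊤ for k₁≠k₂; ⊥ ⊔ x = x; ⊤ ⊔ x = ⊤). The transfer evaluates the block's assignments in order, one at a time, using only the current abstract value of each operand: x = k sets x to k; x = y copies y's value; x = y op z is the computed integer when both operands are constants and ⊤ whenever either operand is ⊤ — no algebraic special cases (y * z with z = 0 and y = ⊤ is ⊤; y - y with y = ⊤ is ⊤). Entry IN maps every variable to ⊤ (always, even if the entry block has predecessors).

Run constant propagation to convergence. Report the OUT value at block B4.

Answer: {a: 4, b: ⊤, c: 4, d: ⊤, e: ⊤, f: 0}

Trace:
Per-block solution:
  B0:   IN=(all ⊤)   OUT=(all ⊤)
  B1:   IN=(all ⊤)   OUT=(all ⊤)
  B2:   IN=(all ⊤)   OUT={a:1, c:4, f:0; rest ⊤}
  B3:   IN={a:1, c:4, f:0; rest ⊤}   OUT={a:1, b:0, c:4, f:0; rest ⊤}
  B4:   IN={a:1, c:4, f:0; rest ⊤}   OUT={a:4, c:4, f:0; rest ⊤}
  B5:   IN={a:4, c:4, f:0; rest ⊤}   OUT={a:8, b:0, c:4, f:0; rest ⊤}
  B6:   IN={a:8, b:0, c:4, f:0; rest ⊤}   OUT={a:5, b:0, f:0; rest ⊤}
  B7:   IN={a:5, b:0, f:0; rest ⊤}   OUT={a:5, b:4, d:6, f:0; rest ⊤}

Merge at B4: IN[B4] = OUT[B2] ⊔ OUT[B3] = {a: 1, b: ⊤, c: 4, d: ⊤, e: ⊤, f: 0}
Applying B4's transfer function to that IN value gives OUT[B4] (row B4 above).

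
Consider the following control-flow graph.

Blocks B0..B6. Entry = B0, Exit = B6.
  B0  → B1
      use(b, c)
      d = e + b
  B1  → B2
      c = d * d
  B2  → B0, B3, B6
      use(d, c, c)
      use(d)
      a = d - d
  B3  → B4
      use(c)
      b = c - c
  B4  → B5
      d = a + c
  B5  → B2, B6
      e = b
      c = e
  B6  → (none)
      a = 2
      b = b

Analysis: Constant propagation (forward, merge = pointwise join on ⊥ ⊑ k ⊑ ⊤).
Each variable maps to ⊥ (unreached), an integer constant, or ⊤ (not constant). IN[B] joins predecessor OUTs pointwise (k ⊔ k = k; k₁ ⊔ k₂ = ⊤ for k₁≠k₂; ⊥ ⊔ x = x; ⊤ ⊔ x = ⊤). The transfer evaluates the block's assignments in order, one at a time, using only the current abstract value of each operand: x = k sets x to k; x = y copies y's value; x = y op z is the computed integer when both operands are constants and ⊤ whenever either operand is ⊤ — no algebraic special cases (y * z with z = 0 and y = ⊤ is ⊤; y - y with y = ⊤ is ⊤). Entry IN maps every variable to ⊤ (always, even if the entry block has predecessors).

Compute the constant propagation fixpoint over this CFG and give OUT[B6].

Fixpoint table:
  B0:   IN=(all ⊤)   OUT=(all ⊤)
  B1:   IN=(all ⊤)   OUT=(all ⊤)
  B2:   IN=(all ⊤)   OUT=(all ⊤)
  B3:   IN=(all ⊤)   OUT=(all ⊤)
  B4:   IN=(all ⊤)   OUT=(all ⊤)
  B5:   IN=(all ⊤)   OUT=(all ⊤)
  B6:   IN=(all ⊤)   OUT={a:2; rest ⊤}

Merge at B6: IN[B6] = OUT[B2] ⊔ OUT[B5] = {a: ⊤, b: ⊤, c: ⊤, d: ⊤, e: ⊤, f: ⊤}
Applying B6's transfer function to that IN value gives OUT[B6] (row B6 above).

Answer: {a: 2, b: ⊤, c: ⊤, d: ⊤, e: ⊤, f: ⊤}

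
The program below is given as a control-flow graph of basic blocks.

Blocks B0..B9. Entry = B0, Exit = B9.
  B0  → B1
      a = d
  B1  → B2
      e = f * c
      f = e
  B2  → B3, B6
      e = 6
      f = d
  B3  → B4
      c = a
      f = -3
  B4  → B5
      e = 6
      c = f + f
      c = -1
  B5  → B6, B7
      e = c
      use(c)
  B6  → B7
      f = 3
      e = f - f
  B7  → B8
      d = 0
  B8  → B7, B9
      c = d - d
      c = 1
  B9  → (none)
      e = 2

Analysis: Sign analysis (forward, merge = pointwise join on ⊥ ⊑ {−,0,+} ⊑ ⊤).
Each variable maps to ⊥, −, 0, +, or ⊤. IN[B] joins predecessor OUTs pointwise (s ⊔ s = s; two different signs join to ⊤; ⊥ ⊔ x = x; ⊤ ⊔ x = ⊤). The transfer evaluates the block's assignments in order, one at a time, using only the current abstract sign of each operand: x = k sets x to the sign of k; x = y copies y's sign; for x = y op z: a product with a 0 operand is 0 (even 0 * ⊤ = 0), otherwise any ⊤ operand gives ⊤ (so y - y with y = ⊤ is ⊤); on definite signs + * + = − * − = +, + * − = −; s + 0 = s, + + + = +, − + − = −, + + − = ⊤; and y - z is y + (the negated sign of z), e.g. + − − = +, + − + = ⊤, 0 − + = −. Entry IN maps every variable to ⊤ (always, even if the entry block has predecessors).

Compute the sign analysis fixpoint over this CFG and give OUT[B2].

Fixpoint table:
  B0:   IN=(all ⊤)   OUT=(all ⊤)
  B1:   IN=(all ⊤)   OUT=(all ⊤)
  B2:   IN=(all ⊤)   OUT={e:+; rest ⊤}
  B3:   IN={e:+; rest ⊤}   OUT={e:+, f:-; rest ⊤}
  B4:   IN={e:+, f:-; rest ⊤}   OUT={c:-, e:+, f:-; rest ⊤}
  B5:   IN={c:-, e:+, f:-; rest ⊤}   OUT={c:-, e:-, f:-; rest ⊤}
  B6:   IN=(all ⊤)   OUT={f:+; rest ⊤}
  B7:   IN=(all ⊤)   OUT={d:0; rest ⊤}
  B8:   IN={d:0; rest ⊤}   OUT={c:+, d:0; rest ⊤}
  B9:   IN={c:+, d:0; rest ⊤}   OUT={c:+, d:0, e:+; rest ⊤}

Merge at B2: IN[B2] = OUT[B1] = {a: ⊤, b: ⊤, c: ⊤, d: ⊤, e: ⊤, f: ⊤}
Applying B2's transfer function to that IN value gives OUT[B2] (row B2 above).

Answer: {a: ⊤, b: ⊤, c: ⊤, d: ⊤, e: +, f: ⊤}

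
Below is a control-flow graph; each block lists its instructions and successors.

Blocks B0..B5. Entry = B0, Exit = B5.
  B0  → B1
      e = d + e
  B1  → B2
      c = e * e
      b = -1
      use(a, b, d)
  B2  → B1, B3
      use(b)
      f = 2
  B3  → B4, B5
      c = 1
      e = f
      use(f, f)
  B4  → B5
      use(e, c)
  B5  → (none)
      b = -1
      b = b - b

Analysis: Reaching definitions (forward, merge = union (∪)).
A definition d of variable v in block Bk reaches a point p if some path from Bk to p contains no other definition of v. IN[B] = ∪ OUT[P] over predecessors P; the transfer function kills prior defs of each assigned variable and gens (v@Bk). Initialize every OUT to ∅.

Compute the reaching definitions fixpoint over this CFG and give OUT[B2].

Converged values:
  B0: | IN={} | OUT={e@B0}
  B1: | IN={b@B1, c@B1, e@B0, f@B2} | OUT={b@B1, c@B1, e@B0, f@B2}
  B2: | IN={b@B1, c@B1, e@B0, f@B2} | OUT={b@B1, c@B1, e@B0, f@B2}
  B3: | IN={b@B1, c@B1, e@B0, f@B2} | OUT={b@B1, c@B3, e@B3, f@B2}
  B4: | IN={b@B1, c@B3, e@B3, f@B2} | OUT={b@B1, c@B3, e@B3, f@B2}
  B5: | IN={b@B1, c@B3, e@B3, f@B2} | OUT={b@B5, c@B3, e@B3, f@B2}

Merge at B2: IN[B2] = OUT[B1] = {b@B1, c@B1, e@B0, f@B2}
Applying B2's transfer function to that IN value gives OUT[B2] (row B2 above).

Answer: {b@B1, c@B1, e@B0, f@B2}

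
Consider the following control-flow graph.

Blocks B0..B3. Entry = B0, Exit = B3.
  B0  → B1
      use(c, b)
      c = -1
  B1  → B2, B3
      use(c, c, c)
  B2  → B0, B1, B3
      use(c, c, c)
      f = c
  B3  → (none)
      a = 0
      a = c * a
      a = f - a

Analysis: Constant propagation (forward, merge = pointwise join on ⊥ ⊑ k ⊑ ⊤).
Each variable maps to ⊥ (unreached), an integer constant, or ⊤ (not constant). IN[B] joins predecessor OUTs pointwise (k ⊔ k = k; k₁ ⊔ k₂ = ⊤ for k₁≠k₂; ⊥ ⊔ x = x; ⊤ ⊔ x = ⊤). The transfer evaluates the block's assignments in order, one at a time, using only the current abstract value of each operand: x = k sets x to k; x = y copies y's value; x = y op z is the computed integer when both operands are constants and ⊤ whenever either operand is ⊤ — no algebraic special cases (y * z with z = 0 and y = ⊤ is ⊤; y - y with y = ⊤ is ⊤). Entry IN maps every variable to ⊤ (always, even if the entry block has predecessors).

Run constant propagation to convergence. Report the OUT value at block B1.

Answer: {a: ⊤, b: ⊤, c: -1, d: ⊤, e: ⊤, f: ⊤}

Trace:
Converged values:
  B0: | IN=(all ⊤) | OUT={c:-1; rest ⊤}
  B1: | IN={c:-1; rest ⊤} | OUT={c:-1; rest ⊤}
  B2: | IN={c:-1; rest ⊤} | OUT={c:-1, f:-1; rest ⊤}
  B3: | IN={c:-1; rest ⊤} | OUT={c:-1; rest ⊤}

Merge at B1: IN[B1] = OUT[B0] ⊔ OUT[B2] = {a: ⊤, b: ⊤, c: -1, d: ⊤, e: ⊤, f: ⊤}
Applying B1's transfer function to that IN value gives OUT[B1] (row B1 above).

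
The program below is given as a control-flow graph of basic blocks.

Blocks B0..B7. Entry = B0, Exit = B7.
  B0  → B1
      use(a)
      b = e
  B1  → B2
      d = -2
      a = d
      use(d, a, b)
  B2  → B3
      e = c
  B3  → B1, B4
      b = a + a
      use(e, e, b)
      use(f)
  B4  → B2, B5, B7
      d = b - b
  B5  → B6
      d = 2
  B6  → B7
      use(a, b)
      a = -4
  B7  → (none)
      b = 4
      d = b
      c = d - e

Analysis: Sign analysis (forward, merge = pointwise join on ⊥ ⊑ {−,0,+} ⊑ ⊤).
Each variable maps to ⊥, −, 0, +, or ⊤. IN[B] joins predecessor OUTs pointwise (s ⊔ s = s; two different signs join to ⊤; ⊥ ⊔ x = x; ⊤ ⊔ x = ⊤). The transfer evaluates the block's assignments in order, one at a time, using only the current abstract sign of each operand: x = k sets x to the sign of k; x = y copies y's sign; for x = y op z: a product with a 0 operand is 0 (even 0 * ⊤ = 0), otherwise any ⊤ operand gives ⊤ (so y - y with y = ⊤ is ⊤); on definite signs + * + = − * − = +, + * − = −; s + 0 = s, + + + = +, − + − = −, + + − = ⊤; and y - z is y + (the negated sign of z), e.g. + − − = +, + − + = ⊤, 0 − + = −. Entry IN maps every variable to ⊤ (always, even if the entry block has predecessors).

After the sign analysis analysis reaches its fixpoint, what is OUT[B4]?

Answer: {a: -, b: -, c: ⊤, d: ⊤, e: ⊤, f: ⊤}

Working:
Converged values:
  B0:  IN=(all ⊤)  OUT=(all ⊤)
  B1:  IN=(all ⊤)  OUT={a:-, d:-; rest ⊤}
  B2:  IN={a:-; rest ⊤}  OUT={a:-; rest ⊤}
  B3:  IN={a:-; rest ⊤}  OUT={a:-, b:-; rest ⊤}
  B4:  IN={a:-, b:-; rest ⊤}  OUT={a:-, b:-; rest ⊤}
  B5:  IN={a:-, b:-; rest ⊤}  OUT={a:-, b:-, d:+; rest ⊤}
  B6:  IN={a:-, b:-, d:+; rest ⊤}  OUT={a:-, b:-, d:+; rest ⊤}
  B7:  IN={a:-, b:-; rest ⊤}  OUT={a:-, b:+, d:+; rest ⊤}

Merge at B4: IN[B4] = OUT[B3] = {a: -, b: -, c: ⊤, d: ⊤, e: ⊤, f: ⊤}
Applying B4's transfer function to that IN value gives OUT[B4] (row B4 above).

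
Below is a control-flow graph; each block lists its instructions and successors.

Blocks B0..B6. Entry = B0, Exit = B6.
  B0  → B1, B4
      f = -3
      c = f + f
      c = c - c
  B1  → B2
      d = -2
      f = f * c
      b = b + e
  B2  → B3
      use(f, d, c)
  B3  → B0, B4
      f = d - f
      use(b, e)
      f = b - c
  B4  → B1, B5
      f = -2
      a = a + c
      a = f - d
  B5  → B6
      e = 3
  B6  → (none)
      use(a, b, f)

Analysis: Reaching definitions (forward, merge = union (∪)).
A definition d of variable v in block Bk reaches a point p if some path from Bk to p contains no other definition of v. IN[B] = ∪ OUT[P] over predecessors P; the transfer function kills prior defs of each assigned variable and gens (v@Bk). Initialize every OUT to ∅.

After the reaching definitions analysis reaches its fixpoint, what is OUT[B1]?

Answer: {a@B4, b@B1, c@B0, d@B1, f@B1}

Derivation:
Converged values:
  B0:   IN={a@B4, b@B1, c@B0, d@B1, f@B3}   OUT={a@B4, b@B1, c@B0, d@B1, f@B0}
  B1:   IN={a@B4, b@B1, c@B0, d@B1, f@B0, f@B4}   OUT={a@B4, b@B1, c@B0, d@B1, f@B1}
  B2:   IN={a@B4, b@B1, c@B0, d@B1, f@B1}   OUT={a@B4, b@B1, c@B0, d@B1, f@B1}
  B3:   IN={a@B4, b@B1, c@B0, d@B1, f@B1}   OUT={a@B4, b@B1, c@B0, d@B1, f@B3}
  B4:   IN={a@B4, b@B1, c@B0, d@B1, f@B0, f@B3}   OUT={a@B4, b@B1, c@B0, d@B1, f@B4}
  B5:   IN={a@B4, b@B1, c@B0, d@B1, f@B4}   OUT={a@B4, b@B1, c@B0, d@B1, e@B5, f@B4}
  B6:   IN={a@B4, b@B1, c@B0, d@B1, e@B5, f@B4}   OUT={a@B4, b@B1, c@B0, d@B1, e@B5, f@B4}

Merge at B1: IN[B1] = OUT[B0] ⊔ OUT[B4] = {a@B4, b@B1, c@B0, d@B1, f@B0, f@B4}
Applying B1's transfer function to that IN value gives OUT[B1] (row B1 above).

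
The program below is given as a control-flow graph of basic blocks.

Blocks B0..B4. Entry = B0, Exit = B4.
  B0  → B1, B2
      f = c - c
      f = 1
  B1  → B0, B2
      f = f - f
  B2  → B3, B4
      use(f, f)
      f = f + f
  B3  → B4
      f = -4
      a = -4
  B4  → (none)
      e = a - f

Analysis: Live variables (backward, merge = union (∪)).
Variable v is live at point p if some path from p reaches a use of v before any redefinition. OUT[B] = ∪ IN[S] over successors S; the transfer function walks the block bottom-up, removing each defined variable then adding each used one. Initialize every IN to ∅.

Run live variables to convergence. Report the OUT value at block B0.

Answer: {a, c, f}

Trace:
Per-block solution:
  B0:   IN={a, c}   OUT={a, c, f}
  B1:   IN={a, c, f}   OUT={a, c, f}
  B2:   IN={a, f}   OUT={a, f}
  B3:   IN={}   OUT={a, f}
  B4:   IN={a, f}   OUT={}

Merge at B0: OUT[B0] = IN[B1] ⊔ IN[B2] = {a, c, f}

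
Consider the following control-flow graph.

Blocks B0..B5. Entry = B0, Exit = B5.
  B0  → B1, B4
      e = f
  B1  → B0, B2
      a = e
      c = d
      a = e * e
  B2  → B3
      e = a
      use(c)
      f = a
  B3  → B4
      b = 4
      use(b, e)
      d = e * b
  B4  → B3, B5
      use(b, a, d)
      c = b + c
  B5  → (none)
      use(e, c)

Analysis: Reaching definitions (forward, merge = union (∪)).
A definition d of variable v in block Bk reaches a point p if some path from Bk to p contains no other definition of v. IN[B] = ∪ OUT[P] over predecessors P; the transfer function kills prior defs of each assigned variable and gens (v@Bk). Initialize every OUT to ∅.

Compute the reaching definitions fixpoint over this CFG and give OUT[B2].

Answer: {a@B1, c@B1, e@B2, f@B2}

Trace:
Fixpoint table:
  B0:   IN={a@B1, c@B1, e@B0}   OUT={a@B1, c@B1, e@B0}
  B1:   IN={a@B1, c@B1, e@B0}   OUT={a@B1, c@B1, e@B0}
  B2:   IN={a@B1, c@B1, e@B0}   OUT={a@B1, c@B1, e@B2, f@B2}
  B3:   IN={a@B1, b@B3, c@B1, c@B4, d@B3, e@B0, e@B2, f@B2}   OUT={a@B1, b@B3, c@B1, c@B4, d@B3, e@B0, e@B2, f@B2}
  B4:   IN={a@B1, b@B3, c@B1, c@B4, d@B3, e@B0, e@B2, f@B2}   OUT={a@B1, b@B3, c@B4, d@B3, e@B0, e@B2, f@B2}
  B5:   IN={a@B1, b@B3, c@B4, d@B3, e@B0, e@B2, f@B2}   OUT={a@B1, b@B3, c@B4, d@B3, e@B0, e@B2, f@B2}

Merge at B2: IN[B2] = OUT[B1] = {a@B1, c@B1, e@B0}
Applying B2's transfer function to that IN value gives OUT[B2] (row B2 above).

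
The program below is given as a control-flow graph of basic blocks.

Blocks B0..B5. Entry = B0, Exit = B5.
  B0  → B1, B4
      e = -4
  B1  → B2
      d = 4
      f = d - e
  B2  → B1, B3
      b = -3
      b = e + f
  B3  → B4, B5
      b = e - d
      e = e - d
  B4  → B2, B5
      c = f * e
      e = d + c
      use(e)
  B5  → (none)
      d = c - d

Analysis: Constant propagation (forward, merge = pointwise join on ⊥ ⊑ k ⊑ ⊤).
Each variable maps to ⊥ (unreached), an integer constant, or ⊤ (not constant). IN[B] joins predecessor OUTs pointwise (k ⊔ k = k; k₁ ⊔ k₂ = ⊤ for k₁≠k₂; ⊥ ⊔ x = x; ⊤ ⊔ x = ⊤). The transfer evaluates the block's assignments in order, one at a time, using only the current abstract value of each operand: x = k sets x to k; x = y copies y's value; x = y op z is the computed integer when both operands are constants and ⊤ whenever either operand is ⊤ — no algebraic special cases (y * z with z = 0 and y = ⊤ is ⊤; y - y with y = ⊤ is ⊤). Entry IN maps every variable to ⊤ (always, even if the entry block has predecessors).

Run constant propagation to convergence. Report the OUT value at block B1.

Fixpoint table:
  B0:  IN=(all ⊤)  OUT={e:-4; rest ⊤}
  B1:  IN=(all ⊤)  OUT={d:4; rest ⊤}
  B2:  IN=(all ⊤)  OUT=(all ⊤)
  B3:  IN=(all ⊤)  OUT=(all ⊤)
  B4:  IN=(all ⊤)  OUT=(all ⊤)
  B5:  IN=(all ⊤)  OUT=(all ⊤)

Merge at B1: IN[B1] = OUT[B0] ⊔ OUT[B2] = {a: ⊤, b: ⊤, c: ⊤, d: ⊤, e: ⊤, f: ⊤}
Applying B1's transfer function to that IN value gives OUT[B1] (row B1 above).

Answer: {a: ⊤, b: ⊤, c: ⊤, d: 4, e: ⊤, f: ⊤}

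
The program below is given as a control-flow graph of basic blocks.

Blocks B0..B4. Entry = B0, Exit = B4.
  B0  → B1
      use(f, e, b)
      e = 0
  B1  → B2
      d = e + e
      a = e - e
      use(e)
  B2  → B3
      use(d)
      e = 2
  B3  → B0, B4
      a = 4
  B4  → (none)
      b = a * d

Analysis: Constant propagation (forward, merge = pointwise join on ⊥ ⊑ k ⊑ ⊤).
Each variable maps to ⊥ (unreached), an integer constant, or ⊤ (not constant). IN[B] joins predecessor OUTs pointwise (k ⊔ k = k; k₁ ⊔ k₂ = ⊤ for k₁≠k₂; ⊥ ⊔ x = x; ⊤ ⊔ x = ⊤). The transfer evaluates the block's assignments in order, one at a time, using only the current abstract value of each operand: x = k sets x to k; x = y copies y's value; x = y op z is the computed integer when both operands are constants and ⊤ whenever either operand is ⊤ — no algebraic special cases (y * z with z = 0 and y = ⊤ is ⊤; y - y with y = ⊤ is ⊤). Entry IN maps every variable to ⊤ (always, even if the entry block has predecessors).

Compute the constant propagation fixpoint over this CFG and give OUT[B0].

Answer: {a: ⊤, b: ⊤, c: ⊤, d: ⊤, e: 0, f: ⊤}

Working:
Converged values:
  B0:   IN=(all ⊤)   OUT={e:0; rest ⊤}
  B1:   IN={e:0; rest ⊤}   OUT={a:0, d:0, e:0; rest ⊤}
  B2:   IN={a:0, d:0, e:0; rest ⊤}   OUT={a:0, d:0, e:2; rest ⊤}
  B3:   IN={a:0, d:0, e:2; rest ⊤}   OUT={a:4, d:0, e:2; rest ⊤}
  B4:   IN={a:4, d:0, e:2; rest ⊤}   OUT={a:4, b:0, d:0, e:2; rest ⊤}

Merge at B0 (entry node, so the boundary value (all ⊤) is joined with the incoming edge(s)): IN[B0] = (all ⊤) ⊔ OUT[B3] = {a: ⊤, b: ⊤, c: ⊤, d: ⊤, e: ⊤, f: ⊤}
Applying B0's transfer function to that IN value gives OUT[B0] (row B0 above).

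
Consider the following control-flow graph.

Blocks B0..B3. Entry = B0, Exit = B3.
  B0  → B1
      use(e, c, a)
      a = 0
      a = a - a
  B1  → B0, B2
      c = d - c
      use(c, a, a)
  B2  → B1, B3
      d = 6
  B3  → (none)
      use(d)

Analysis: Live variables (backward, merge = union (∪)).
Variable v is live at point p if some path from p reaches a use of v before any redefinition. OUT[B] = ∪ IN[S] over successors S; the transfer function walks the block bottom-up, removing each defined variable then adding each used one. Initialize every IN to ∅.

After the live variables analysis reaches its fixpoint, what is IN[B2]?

Answer: {a, c, e}

Trace:
Per-block solution:
  B0:  IN={a, c, d, e}  OUT={a, c, d, e}
  B1:  IN={a, c, d, e}  OUT={a, c, d, e}
  B2:  IN={a, c, e}  OUT={a, c, d, e}
  B3:  IN={d}  OUT={}

Merge at B2: OUT[B2] = IN[B1] ⊔ IN[B3] = {a, c, d, e}
Applying B2's transfer function to that OUT value gives IN[B2] (row B2 above).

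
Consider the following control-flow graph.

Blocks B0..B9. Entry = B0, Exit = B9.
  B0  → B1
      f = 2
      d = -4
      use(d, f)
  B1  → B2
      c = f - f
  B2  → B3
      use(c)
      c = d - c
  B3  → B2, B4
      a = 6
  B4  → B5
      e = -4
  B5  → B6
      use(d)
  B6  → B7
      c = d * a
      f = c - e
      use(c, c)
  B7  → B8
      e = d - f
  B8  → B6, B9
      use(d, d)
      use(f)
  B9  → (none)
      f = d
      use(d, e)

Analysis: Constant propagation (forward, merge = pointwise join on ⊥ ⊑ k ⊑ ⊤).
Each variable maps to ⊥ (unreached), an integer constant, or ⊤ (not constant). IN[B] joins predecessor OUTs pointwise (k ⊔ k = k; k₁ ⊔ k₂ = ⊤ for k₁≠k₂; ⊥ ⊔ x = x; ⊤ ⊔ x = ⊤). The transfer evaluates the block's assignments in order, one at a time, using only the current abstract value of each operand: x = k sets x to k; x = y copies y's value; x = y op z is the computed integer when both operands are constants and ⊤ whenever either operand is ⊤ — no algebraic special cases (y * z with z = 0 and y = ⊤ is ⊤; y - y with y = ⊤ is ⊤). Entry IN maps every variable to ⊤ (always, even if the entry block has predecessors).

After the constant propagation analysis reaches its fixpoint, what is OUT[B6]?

Answer: {a: 6, b: ⊤, c: -24, d: -4, e: ⊤, f: ⊤}

Derivation:
Converged values:
  B0: | IN=(all ⊤) | OUT={d:-4, f:2; rest ⊤}
  B1: | IN={d:-4, f:2; rest ⊤} | OUT={c:0, d:-4, f:2; rest ⊤}
  B2: | IN={d:-4, f:2; rest ⊤} | OUT={d:-4, f:2; rest ⊤}
  B3: | IN={d:-4, f:2; rest ⊤} | OUT={a:6, d:-4, f:2; rest ⊤}
  B4: | IN={a:6, d:-4, f:2; rest ⊤} | OUT={a:6, d:-4, e:-4, f:2; rest ⊤}
  B5: | IN={a:6, d:-4, e:-4, f:2; rest ⊤} | OUT={a:6, d:-4, e:-4, f:2; rest ⊤}
  B6: | IN={a:6, d:-4; rest ⊤} | OUT={a:6, c:-24, d:-4; rest ⊤}
  B7: | IN={a:6, c:-24, d:-4; rest ⊤} | OUT={a:6, c:-24, d:-4; rest ⊤}
  B8: | IN={a:6, c:-24, d:-4; rest ⊤} | OUT={a:6, c:-24, d:-4; rest ⊤}
  B9: | IN={a:6, c:-24, d:-4; rest ⊤} | OUT={a:6, c:-24, d:-4, f:-4; rest ⊤}

Merge at B6: IN[B6] = OUT[B5] ⊔ OUT[B8] = {a: 6, b: ⊤, c: ⊤, d: -4, e: ⊤, f: ⊤}
Applying B6's transfer function to that IN value gives OUT[B6] (row B6 above).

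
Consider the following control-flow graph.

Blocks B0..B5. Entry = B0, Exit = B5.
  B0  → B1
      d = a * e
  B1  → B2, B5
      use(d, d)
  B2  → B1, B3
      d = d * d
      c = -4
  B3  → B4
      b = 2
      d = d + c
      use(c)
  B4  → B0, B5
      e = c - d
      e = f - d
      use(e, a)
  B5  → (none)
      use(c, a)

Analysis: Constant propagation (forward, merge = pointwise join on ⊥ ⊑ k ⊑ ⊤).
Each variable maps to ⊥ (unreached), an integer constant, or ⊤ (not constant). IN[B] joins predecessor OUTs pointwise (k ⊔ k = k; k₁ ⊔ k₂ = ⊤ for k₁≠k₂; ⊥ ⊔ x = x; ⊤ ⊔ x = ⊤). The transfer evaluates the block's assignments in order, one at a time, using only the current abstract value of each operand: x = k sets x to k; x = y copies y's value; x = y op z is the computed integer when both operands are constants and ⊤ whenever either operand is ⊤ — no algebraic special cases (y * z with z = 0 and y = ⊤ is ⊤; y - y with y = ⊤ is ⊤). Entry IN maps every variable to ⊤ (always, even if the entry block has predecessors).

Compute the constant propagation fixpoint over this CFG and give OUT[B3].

Fixpoint table:
  B0: | IN=(all ⊤) | OUT=(all ⊤)
  B1: | IN=(all ⊤) | OUT=(all ⊤)
  B2: | IN=(all ⊤) | OUT={c:-4; rest ⊤}
  B3: | IN={c:-4; rest ⊤} | OUT={b:2, c:-4; rest ⊤}
  B4: | IN={b:2, c:-4; rest ⊤} | OUT={b:2, c:-4; rest ⊤}
  B5: | IN=(all ⊤) | OUT=(all ⊤)

Merge at B3: IN[B3] = OUT[B2] = {a: ⊤, b: ⊤, c: -4, d: ⊤, e: ⊤, f: ⊤}
Applying B3's transfer function to that IN value gives OUT[B3] (row B3 above).

Answer: {a: ⊤, b: 2, c: -4, d: ⊤, e: ⊤, f: ⊤}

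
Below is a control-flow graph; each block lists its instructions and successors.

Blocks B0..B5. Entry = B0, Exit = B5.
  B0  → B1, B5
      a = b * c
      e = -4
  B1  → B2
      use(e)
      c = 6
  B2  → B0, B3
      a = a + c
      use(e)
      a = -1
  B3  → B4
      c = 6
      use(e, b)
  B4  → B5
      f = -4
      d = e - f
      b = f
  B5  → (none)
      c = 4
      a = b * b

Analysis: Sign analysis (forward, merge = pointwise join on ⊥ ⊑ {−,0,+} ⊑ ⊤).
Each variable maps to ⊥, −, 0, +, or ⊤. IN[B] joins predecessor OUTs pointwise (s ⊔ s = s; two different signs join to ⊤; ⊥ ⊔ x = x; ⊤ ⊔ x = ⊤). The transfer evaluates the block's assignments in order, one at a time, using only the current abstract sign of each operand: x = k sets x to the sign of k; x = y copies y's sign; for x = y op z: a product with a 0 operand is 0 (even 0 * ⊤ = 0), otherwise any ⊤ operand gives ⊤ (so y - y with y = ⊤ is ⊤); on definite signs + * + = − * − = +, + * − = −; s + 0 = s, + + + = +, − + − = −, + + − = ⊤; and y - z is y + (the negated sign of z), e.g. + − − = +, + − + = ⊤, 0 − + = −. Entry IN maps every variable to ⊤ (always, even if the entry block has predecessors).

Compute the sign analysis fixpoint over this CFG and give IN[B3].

Converged values:
  B0:   IN=(all ⊤)   OUT={e:-; rest ⊤}
  B1:   IN={e:-; rest ⊤}   OUT={c:+, e:-; rest ⊤}
  B2:   IN={c:+, e:-; rest ⊤}   OUT={a:-, c:+, e:-; rest ⊤}
  B3:   IN={a:-, c:+, e:-; rest ⊤}   OUT={a:-, c:+, e:-; rest ⊤}
  B4:   IN={a:-, c:+, e:-; rest ⊤}   OUT={a:-, b:-, c:+, e:-, f:-; rest ⊤}
  B5:   IN={e:-; rest ⊤}   OUT={c:+, e:-; rest ⊤}

Merge at B3: IN[B3] = OUT[B2] = {a: -, b: ⊤, c: +, d: ⊤, e: -, f: ⊤}

Answer: {a: -, b: ⊤, c: +, d: ⊤, e: -, f: ⊤}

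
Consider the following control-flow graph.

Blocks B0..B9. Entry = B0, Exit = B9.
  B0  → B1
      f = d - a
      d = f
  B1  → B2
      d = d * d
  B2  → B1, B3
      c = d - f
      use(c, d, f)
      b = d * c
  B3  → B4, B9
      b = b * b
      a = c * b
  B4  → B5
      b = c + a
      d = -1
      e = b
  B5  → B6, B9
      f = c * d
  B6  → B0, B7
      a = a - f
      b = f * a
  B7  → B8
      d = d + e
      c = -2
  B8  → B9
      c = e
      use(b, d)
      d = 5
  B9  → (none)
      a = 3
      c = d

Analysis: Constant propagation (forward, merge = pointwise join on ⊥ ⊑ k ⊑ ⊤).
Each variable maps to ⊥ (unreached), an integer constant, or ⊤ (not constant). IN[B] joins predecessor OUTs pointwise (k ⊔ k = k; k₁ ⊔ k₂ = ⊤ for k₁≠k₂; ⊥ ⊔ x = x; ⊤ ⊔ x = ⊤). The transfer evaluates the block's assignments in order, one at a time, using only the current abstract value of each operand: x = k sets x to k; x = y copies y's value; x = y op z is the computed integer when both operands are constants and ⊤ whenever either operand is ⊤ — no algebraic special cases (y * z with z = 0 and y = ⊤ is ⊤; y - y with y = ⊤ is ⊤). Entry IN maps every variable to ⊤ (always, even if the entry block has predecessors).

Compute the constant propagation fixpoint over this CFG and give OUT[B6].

Answer: {a: ⊤, b: ⊤, c: ⊤, d: -1, e: ⊤, f: ⊤}

Derivation:
Converged values:
  B0: | IN=(all ⊤) | OUT=(all ⊤)
  B1: | IN=(all ⊤) | OUT=(all ⊤)
  B2: | IN=(all ⊤) | OUT=(all ⊤)
  B3: | IN=(all ⊤) | OUT=(all ⊤)
  B4: | IN=(all ⊤) | OUT={d:-1; rest ⊤}
  B5: | IN={d:-1; rest ⊤} | OUT={d:-1; rest ⊤}
  B6: | IN={d:-1; rest ⊤} | OUT={d:-1; rest ⊤}
  B7: | IN={d:-1; rest ⊤} | OUT={c:-2; rest ⊤}
  B8: | IN={c:-2; rest ⊤} | OUT={d:5; rest ⊤}
  B9: | IN=(all ⊤) | OUT={a:3; rest ⊤}

Merge at B6: IN[B6] = OUT[B5] = {a: ⊤, b: ⊤, c: ⊤, d: -1, e: ⊤, f: ⊤}
Applying B6's transfer function to that IN value gives OUT[B6] (row B6 above).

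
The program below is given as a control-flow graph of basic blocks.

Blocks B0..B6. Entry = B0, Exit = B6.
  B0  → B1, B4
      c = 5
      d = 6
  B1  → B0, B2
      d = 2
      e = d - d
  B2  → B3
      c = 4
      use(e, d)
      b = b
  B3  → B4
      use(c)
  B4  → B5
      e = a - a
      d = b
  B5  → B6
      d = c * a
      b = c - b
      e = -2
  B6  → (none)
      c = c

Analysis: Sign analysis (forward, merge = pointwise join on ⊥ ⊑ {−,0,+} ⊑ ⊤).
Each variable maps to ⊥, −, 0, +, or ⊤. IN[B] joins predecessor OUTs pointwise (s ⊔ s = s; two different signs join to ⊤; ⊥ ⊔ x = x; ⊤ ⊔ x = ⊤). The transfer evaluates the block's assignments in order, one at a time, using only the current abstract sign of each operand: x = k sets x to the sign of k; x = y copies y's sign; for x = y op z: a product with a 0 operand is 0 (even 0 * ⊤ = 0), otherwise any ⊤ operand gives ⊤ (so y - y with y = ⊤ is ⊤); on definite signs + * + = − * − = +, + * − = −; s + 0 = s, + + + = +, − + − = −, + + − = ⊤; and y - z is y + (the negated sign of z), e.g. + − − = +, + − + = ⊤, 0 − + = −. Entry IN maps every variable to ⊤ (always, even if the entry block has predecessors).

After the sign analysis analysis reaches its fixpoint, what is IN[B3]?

Fixpoint table:
  B0:   IN=(all ⊤)   OUT={c:+, d:+; rest ⊤}
  B1:   IN={c:+, d:+; rest ⊤}   OUT={c:+, d:+; rest ⊤}
  B2:   IN={c:+, d:+; rest ⊤}   OUT={c:+, d:+; rest ⊤}
  B3:   IN={c:+, d:+; rest ⊤}   OUT={c:+, d:+; rest ⊤}
  B4:   IN={c:+, d:+; rest ⊤}   OUT={c:+; rest ⊤}
  B5:   IN={c:+; rest ⊤}   OUT={c:+, e:-; rest ⊤}
  B6:   IN={c:+, e:-; rest ⊤}   OUT={c:+, e:-; rest ⊤}

Merge at B3: IN[B3] = OUT[B2] = {a: ⊤, b: ⊤, c: +, d: +, e: ⊤, f: ⊤}

Answer: {a: ⊤, b: ⊤, c: +, d: +, e: ⊤, f: ⊤}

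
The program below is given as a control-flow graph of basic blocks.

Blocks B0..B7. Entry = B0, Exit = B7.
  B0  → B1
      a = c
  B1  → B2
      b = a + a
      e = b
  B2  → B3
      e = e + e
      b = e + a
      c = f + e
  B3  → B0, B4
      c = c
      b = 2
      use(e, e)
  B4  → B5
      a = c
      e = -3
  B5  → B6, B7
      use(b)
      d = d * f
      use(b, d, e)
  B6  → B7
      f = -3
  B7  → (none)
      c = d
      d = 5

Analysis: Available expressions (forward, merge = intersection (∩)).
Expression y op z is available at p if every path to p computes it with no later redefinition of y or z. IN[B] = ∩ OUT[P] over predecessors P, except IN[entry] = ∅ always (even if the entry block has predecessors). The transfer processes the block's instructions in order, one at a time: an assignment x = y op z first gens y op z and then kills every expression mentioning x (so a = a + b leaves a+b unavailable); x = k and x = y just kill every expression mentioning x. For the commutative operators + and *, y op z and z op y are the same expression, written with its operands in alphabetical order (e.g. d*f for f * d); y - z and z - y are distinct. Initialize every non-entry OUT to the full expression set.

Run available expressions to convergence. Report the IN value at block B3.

Answer: {a+a, a+e, e+f}

Trace:
Converged values:
  B0:   IN={}   OUT={}
  B1:   IN={}   OUT={a+a}
  B2:   IN={a+a}   OUT={a+a, a+e, e+f}
  B3:   IN={a+a, a+e, e+f}   OUT={a+a, a+e, e+f}
  B4:   IN={a+a, a+e, e+f}   OUT={}
  B5:   IN={}   OUT={}
  B6:   IN={}   OUT={}
  B7:   IN={}   OUT={}

Merge at B3: IN[B3] = OUT[B2] = {a+a, a+e, e+f}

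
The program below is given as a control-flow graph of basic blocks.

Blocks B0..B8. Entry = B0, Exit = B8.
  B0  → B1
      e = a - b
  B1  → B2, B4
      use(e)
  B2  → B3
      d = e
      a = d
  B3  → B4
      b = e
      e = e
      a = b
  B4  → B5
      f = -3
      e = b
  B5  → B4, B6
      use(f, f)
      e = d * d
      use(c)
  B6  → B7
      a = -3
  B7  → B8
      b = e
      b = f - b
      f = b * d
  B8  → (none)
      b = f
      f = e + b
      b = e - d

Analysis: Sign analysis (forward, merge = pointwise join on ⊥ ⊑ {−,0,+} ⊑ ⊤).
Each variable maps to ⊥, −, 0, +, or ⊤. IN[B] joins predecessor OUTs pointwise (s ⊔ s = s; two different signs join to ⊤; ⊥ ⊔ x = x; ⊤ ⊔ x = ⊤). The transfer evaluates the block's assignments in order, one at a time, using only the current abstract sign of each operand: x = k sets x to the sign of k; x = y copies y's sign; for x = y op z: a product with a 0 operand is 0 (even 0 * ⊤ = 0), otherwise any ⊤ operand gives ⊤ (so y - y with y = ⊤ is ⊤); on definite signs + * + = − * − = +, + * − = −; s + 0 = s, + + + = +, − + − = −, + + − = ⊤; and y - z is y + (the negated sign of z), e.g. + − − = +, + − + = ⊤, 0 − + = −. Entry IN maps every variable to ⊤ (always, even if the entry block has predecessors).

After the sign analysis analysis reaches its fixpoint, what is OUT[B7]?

Fixpoint table:
  B0: | IN=(all ⊤) | OUT=(all ⊤)
  B1: | IN=(all ⊤) | OUT=(all ⊤)
  B2: | IN=(all ⊤) | OUT=(all ⊤)
  B3: | IN=(all ⊤) | OUT=(all ⊤)
  B4: | IN=(all ⊤) | OUT={f:-; rest ⊤}
  B5: | IN={f:-; rest ⊤} | OUT={f:-; rest ⊤}
  B6: | IN={f:-; rest ⊤} | OUT={a:-, f:-; rest ⊤}
  B7: | IN={a:-, f:-; rest ⊤} | OUT={a:-; rest ⊤}
  B8: | IN={a:-; rest ⊤} | OUT={a:-; rest ⊤}

Merge at B7: IN[B7] = OUT[B6] = {a: -, b: ⊤, c: ⊤, d: ⊤, e: ⊤, f: -}
Applying B7's transfer function to that IN value gives OUT[B7] (row B7 above).

Answer: {a: -, b: ⊤, c: ⊤, d: ⊤, e: ⊤, f: ⊤}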